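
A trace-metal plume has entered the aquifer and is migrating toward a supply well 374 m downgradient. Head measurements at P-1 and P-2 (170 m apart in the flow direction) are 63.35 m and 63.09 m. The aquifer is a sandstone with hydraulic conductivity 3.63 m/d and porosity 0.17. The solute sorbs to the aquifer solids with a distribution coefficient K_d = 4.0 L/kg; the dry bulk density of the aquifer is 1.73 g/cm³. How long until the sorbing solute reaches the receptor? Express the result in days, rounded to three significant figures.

Hydraulic gradient i = (63.35 − 63.09) / 170 = 0.26 / 170 = 0.001529
Darcy flux q = K·i = 3.63 × 0.001529 = 0.005552 m/d
Seepage velocity v = q / n = 0.005552 / 0.17 = 0.03266 m/d
Retardation R = 1 + ρ_b·K_d/n = 1 + 1.73×4.0/0.17 = 41.71
Contaminant velocity v_c = v/R = 0.03266/41.71 = 7.830e-4 m/d
t = L/v_c = 374/7.830e-4 = 477600 d

478000 days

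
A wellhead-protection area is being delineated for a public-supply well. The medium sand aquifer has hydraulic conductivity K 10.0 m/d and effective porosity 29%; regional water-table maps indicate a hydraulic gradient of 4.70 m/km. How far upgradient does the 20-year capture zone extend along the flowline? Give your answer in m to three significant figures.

Darcy flux q = K·i = 10.0 × 0.0047 = 0.04700 m/d
Average linear velocity = 0.04700 / 0.29 = 0.1621 m/d
T = 20 yr × 365 = 7300 d
L = v × T = 0.1621 × 7300 = 1183 m

1180 m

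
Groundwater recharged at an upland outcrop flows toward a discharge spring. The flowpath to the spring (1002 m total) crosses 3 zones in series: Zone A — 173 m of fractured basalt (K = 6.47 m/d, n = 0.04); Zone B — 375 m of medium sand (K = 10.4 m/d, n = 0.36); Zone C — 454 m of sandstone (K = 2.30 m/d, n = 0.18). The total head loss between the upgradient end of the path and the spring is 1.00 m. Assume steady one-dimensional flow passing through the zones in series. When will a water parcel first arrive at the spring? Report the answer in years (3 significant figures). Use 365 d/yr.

159 years

Continuity: the same q passes through each zone, so ΔH = q·Σ(L_j/K_j) — the zones act as resistances in series.
Σ(L/K) = 173/6.47 + 375/10.4 + 454/2.30 = 26.74 + 36.06 + 197.4 = 260.2 d
q = ΔH / Σ(L/K) = 1.00 / 260.2 = 0.003843 m/d (same in every zone)
Zone A: v = q/n = 0.003843/0.04 = 0.09608 m/d → t_A = 173/0.09608 = 1800 d
Zone B: v = q/n = 0.003843/0.36 = 0.01068 m/d → t_B = 375/0.01068 = 35130 d
Zone C: v = q/n = 0.003843/0.18 = 0.02135 m/d → t_C = 454/0.02135 = 21260 d
Total t = 1800 + 35130 + 21260 = 58190 d
   = 58190 / 365 = 159 yr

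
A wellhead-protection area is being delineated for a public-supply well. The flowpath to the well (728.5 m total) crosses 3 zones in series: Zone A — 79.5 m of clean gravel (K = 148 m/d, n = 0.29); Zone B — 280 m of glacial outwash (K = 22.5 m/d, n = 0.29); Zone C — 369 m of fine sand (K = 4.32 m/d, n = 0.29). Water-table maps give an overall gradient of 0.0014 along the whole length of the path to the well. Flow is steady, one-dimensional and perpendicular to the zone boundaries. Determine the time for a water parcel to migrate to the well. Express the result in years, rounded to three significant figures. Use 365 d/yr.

Steady 1-D flow in series ⇒ the Darcy flux q is identical in every zone and the zone head losses add (resistances L/K in series).
Σ(L/K) = 79.5/148 + 280/22.5 + 369/4.32 = 0.5372 + 12.44 + 85.42 = 98.40 d
K_eq = L_total / Σ(L/K) = 728.5 / 98.40 = 7.404 m/d
q = K_eq · i = 7.404 × 0.0014 = 0.01037 m/d (same in every zone)
Zone A: v = q/n = 0.01037/0.29 = 0.03574 m/d → t_A = 79.5/0.03574 = 2224 d
Zone B: v = q/n = 0.01037/0.29 = 0.03574 m/d → t_B = 280/0.03574 = 7834 d
Zone C: v = q/n = 0.01037/0.29 = 0.03574 m/d → t_C = 369/0.03574 = 10320 d
Total t = 2224 + 7834 + 10320 = 20380 d
   = 20380 / 365 = 55.8 yr

55.8 years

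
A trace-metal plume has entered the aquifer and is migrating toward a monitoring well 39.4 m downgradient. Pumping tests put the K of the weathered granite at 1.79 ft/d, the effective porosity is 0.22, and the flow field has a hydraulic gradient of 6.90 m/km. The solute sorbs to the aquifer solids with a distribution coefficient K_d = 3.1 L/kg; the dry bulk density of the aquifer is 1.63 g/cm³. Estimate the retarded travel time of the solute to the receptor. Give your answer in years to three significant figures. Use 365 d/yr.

151 years

K = 1.79 ft/d × 0.3048 = 0.5456 m/d
q = Ki = 0.5456 × 0.0069 = 0.003765 m/d
v_s = q/n_e = 0.003765/0.22 = 0.01711 m/d
Retardation R = 1 + ρ_b·K_d/n = 1 + 1.63×3.1/0.22 = 23.97
Contaminant velocity v_c = v/R = 0.01711/23.97 = 7.139e-4 m/d
t = L/v_c = 39.4/7.139e-4 = 55190 d
   = 55190/365 = 151 yr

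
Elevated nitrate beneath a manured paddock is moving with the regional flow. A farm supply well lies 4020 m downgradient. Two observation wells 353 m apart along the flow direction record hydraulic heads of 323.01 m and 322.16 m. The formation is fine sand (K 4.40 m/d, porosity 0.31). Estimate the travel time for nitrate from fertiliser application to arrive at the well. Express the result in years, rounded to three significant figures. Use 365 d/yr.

Hydraulic gradient i = (323.01 − 322.16) / 353 = 0.85 / 353 = 0.002408
Darcy flux q = K·i = 4.40 × 0.002408 = 0.01059 m/d
Average linear velocity = 0.01059 / 0.31 = 0.03418 m/d
t = L / v = 4020 / 0.03418 = 117600 d
   = 117600 / 365 = 322 yr

322 years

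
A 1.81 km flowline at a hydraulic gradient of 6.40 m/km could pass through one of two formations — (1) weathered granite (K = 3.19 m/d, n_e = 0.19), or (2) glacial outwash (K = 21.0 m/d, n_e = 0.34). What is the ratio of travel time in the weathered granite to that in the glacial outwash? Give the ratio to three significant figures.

3.68

Unit 1 (weathered granite): v = 3.19×0.0064/0.19 = 0.1075 m/d, t = 1810/0.1075 = 16840 d
Unit 2 (glacial outwash): v = 21.0×0.0064/0.34 = 0.3953 m/d, t = 1810/0.3953 = 4579 d
t(weathered granite) / t(glacial outwash) = 16840/4579 = 3.68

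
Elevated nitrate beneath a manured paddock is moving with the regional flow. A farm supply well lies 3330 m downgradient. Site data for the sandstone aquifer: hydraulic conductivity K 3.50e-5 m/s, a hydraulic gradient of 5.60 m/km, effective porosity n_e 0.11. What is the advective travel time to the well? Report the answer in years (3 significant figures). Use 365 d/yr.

59.3 years

K = 3.50e-5 m/s × 86400 s/d = 3.024 m/d
q = Ki = 3.024 × 0.0056 = 0.01693 m/d
Seepage velocity v = q / n = 0.01693 / 0.11 = 0.1539 m/d
t = L / v = 3330 / 0.1539 = 21630 d
   = 21630 / 365 = 59.3 yr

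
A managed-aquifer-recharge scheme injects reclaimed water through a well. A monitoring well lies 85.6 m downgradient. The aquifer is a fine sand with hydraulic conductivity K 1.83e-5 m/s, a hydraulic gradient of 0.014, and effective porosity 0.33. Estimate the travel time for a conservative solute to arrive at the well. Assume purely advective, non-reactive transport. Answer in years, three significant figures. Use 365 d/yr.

3.50 years

K = 1.83e-5 m/s × 86400 s/d = 1.581 m/d
Darcy flux q = K·i = 1.581 × 0.014 = 0.02214 m/d
v_s = q/n_e = 0.02214/0.33 = 0.06708 m/d
t = L / v = 85.6 / 0.06708 = 1276 d
   = 1276 / 365 = 3.50 yr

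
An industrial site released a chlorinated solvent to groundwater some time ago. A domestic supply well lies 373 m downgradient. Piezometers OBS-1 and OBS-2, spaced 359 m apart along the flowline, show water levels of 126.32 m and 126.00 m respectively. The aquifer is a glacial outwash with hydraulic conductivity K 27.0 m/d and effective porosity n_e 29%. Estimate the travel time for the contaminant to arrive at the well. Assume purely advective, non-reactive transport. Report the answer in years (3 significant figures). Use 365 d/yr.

12.3 years

Hydraulic gradient i = (126.32 − 126.00) / 359 = 0.32 / 359 = 8.914e-4
Specific discharge q = 27.0 × 8.914e-4 = 0.02407 m/d
Seepage velocity v = q / n = 0.02407 / 0.29 = 0.08299 m/d
t = L / v = 373 / 0.08299 = 4495 d
   = 4495 / 365 = 12.3 yr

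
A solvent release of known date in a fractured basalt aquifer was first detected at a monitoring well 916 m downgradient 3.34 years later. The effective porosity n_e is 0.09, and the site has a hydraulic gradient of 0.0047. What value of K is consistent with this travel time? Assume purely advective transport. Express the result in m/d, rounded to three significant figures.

t = 3.34 years = 1219 d
v = L / t = 916 / 1219 = 0.7514 m/d
K = v · n / i = 0.7514 × 0.09 / 0.0047 = 14.4 m/d

14.4 m/d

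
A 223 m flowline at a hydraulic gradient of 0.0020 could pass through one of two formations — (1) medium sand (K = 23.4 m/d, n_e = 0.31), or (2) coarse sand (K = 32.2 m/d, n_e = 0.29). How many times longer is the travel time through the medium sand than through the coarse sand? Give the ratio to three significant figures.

1.47

Unit 1 (medium sand): v = 23.4×0.0020/0.31 = 0.1510 m/d, t = 223/0.1510 = 1477 d
Unit 2 (coarse sand): v = 32.2×0.0020/0.29 = 0.2221 m/d, t = 223/0.2221 = 1004 d
t(medium sand) / t(coarse sand) = 1477/1004 = 1.47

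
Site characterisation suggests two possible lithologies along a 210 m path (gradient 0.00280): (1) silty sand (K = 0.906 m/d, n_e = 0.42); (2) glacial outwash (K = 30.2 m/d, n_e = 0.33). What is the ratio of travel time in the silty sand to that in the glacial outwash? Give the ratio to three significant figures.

Unit 1 (silty sand): v = 0.906×0.0028/0.42 = 0.006040 m/d, t = 210/0.006040 = 34770 d
Unit 2 (glacial outwash): v = 30.2×0.0028/0.33 = 0.2562 m/d, t = 210/0.2562 = 819.5 d
t(silty sand) / t(glacial outwash) = 34770/819.5 = 42.4

42.4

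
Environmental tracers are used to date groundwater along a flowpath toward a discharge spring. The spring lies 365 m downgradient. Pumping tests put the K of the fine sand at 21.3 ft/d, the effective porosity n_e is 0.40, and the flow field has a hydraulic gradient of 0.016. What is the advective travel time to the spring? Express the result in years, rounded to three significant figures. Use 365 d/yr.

K = 21.3 ft/d × 0.3048 = 6.492 m/d
Specific discharge q = 6.492 × 0.016 = 0.1039 m/d
Average linear velocity = 0.1039 / 0.40 = 0.2597 m/d
t = L / v = 365 / 0.2597 = 1406 d
   = 1406 / 365 = 3.85 yr

3.85 years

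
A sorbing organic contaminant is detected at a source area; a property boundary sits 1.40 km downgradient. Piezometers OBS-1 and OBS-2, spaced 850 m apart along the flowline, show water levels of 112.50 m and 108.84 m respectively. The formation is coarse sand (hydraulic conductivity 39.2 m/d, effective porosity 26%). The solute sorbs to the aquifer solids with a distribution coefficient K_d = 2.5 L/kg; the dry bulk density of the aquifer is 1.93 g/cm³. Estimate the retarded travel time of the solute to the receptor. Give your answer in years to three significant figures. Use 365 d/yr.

Hydraulic gradient i = (112.50 − 108.84) / 850 = 3.66 / 850 = 0.004306
Specific discharge q = 39.2 × 0.004306 = 0.1688 m/d
Seepage velocity v = q / n = 0.1688 / 0.26 = 0.6492 m/d
Retardation R = 1 + ρ_b·K_d/n = 1 + 1.93×2.5/0.26 = 19.56
Contaminant velocity v_c = v/R = 0.6492/19.56 = 0.03319 m/d
L = 1.40 km = 1400 m
t = L/v_c = 1400/0.03319 = 42180 d
   = 42180/365 = 116 yr

116 years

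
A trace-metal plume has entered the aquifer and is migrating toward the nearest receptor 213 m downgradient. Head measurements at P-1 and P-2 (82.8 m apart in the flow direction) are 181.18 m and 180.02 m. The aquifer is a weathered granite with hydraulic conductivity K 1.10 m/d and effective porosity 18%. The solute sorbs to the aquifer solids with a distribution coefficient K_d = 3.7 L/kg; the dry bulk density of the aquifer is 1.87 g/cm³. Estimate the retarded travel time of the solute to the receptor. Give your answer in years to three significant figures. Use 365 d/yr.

Hydraulic gradient i = (181.18 − 180.02) / 82.8 = 1.16 / 82.8 = 0.01401
q = Ki = 1.10 × 0.01401 = 0.01541 m/d
v = Ki/n = 1.10·0.01401/0.18 = 0.08561 m/d
Retardation R = 1 + ρ_b·K_d/n = 1 + 1.87×3.7/0.18 = 39.44
Contaminant velocity v_c = v/R = 0.08561/39.44 = 0.002171 m/d
t = L/v_c = 213/0.002171 = 98120 d
   = 98120/365 = 269 yr

269 years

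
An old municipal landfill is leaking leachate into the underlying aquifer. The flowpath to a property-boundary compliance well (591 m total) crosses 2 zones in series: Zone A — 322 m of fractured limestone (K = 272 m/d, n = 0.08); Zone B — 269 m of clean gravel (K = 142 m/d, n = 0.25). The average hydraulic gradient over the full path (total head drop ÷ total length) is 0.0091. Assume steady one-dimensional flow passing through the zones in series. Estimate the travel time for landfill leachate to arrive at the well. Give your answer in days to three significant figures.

53.2 days

Steady 1-D flow in series ⇒ the Darcy flux q is identical in every zone and the zone head losses add (resistances L/K in series).
Σ(L/K) = 322/272 + 269/142 = 1.184 + 1.894 = 3.078 d
K_eq = L_total / Σ(L/K) = 591 / 3.078 = 192.0 m/d
q = K_eq · i = 192.0 × 0.0091 = 1.747 m/d (same in every zone)
Zone A: v = q/n = 1.747/0.08 = 21.84 m/d → t_A = 322/21.84 = 14.74 d
Zone B: v = q/n = 1.747/0.25 = 6.989 m/d → t_B = 269/6.989 = 38.49 d
Total t = 14.74 + 38.49 = 53.23 d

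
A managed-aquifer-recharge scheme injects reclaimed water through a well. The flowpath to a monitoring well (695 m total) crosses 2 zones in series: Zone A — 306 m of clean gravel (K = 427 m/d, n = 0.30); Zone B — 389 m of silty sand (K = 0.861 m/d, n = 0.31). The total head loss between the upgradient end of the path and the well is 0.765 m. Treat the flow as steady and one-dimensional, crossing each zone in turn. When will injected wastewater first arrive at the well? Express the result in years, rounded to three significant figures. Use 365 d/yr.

344 years

Steady 1-D flow in series ⇒ the Darcy flux q is identical in every zone and the zone head losses add (resistances L/K in series).
Σ(L/K) = 306/427 + 389/0.861 = 0.7166 + 451.8 = 452.5 d
q = ΔH / Σ(L/K) = 0.765 / 452.5 = 0.001691 m/d (same in every zone)
Zone A: v = q/n = 0.001691/0.30 = 0.005635 m/d → t_A = 306/0.005635 = 54300 d
Zone B: v = q/n = 0.001691/0.31 = 0.005453 m/d → t_B = 389/0.005453 = 71330 d
Total t = 54300 + 71330 = 125600 d
   = 125600 / 365 = 344 yr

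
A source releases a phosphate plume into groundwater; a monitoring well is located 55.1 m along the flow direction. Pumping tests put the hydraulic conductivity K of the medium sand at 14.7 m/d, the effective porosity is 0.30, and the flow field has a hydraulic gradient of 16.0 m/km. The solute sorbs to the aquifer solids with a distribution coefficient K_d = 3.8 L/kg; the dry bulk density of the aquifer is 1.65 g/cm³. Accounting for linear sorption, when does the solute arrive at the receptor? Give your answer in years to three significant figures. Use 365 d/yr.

4.22 years

Darcy flux q = K·i = 14.7 × 0.016 = 0.2352 m/d
Seepage velocity v = q / n = 0.2352 / 0.30 = 0.7840 m/d
Retardation R = 1 + ρ_b·K_d/n = 1 + 1.65×3.8/0.30 = 21.90
Contaminant velocity v_c = v/R = 0.7840/21.90 = 0.03580 m/d
t = L/v_c = 55.1/0.03580 = 1539 d
   = 1539/365 = 4.22 yr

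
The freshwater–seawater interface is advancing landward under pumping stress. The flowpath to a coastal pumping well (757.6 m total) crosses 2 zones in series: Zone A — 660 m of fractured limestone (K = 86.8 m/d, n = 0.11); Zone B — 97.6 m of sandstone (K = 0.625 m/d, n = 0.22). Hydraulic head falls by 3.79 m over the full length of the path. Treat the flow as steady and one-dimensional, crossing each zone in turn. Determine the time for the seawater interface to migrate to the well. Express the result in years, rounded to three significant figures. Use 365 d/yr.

Steady 1-D flow in series ⇒ the Darcy flux q is identical in every zone and the zone head losses add (resistances L/K in series).
Σ(L/K) = 660/86.8 + 97.6/0.625 = 7.604 + 156.2 = 163.8 d
q = ΔH / Σ(L/K) = 3.79 / 163.8 = 0.02314 m/d (same in every zone)
Zone A: v = q/n = 0.02314/0.11 = 0.2104 m/d → t_A = 660/0.2104 = 3137 d
Zone B: v = q/n = 0.02314/0.22 = 0.1052 m/d → t_B = 97.6/0.1052 = 927.8 d
Total t = 3137 + 927.8 = 4065 d
   = 4065 / 365 = 11.1 yr

11.1 years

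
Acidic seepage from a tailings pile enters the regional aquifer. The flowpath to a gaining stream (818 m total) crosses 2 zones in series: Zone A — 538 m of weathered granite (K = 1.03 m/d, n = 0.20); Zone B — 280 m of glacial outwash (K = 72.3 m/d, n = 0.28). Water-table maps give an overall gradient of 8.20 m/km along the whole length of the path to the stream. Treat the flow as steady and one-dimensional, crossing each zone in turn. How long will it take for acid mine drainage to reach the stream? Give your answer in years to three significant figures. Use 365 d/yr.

Continuity: the same q passes through each zone, so ΔH = q·Σ(L_j/K_j) — the zones act as resistances in series.
Σ(L/K) = 538/1.03 + 280/72.3 = 522.3 + 3.873 = 526.2 d
K_eq = L_total / Σ(L/K) = 818 / 526.2 = 1.555 m/d
q = K_eq · i = 1.555 × 0.0082 = 0.01275 m/d (same in every zone)
Zone A: v = q/n = 0.01275/0.20 = 0.06374 m/d → t_A = 538/0.06374 = 8441 d
Zone B: v = q/n = 0.01275/0.28 = 0.04553 m/d → t_B = 280/0.04553 = 6150 d
Total t = 8441 + 6150 = 14590 d
   = 14590 / 365 = 40.0 yr

40.0 years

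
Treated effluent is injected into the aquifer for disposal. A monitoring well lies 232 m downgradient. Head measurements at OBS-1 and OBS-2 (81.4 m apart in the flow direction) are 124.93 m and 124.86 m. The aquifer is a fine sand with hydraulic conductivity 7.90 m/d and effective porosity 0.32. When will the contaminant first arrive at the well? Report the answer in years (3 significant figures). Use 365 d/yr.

29.9 years

Hydraulic gradient i = (124.93 − 124.86) / 81.4 = 0.07 / 81.4 = 8.600e-4
q = Ki = 7.90 × 8.600e-4 = 0.006794 m/d
v = Ki/n = 7.90·8.600e-4/0.32 = 0.02123 m/d
t = L / v = 232 / 0.02123 = 10930 d
   = 10930 / 365 = 29.9 yr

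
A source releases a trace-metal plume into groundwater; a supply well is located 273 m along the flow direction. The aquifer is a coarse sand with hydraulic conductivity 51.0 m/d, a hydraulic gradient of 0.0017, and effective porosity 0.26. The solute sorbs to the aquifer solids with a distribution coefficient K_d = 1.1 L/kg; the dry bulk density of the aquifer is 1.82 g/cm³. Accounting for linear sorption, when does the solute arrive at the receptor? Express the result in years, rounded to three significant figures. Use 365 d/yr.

q = Ki = 51.0 × 0.0017 = 0.08670 m/d
Seepage velocity v = q / n = 0.08670 / 0.26 = 0.3335 m/d
Retardation R = 1 + ρ_b·K_d/n = 1 + 1.82×1.1/0.26 = 8.700
Contaminant velocity v_c = v/R = 0.3335/8.700 = 0.03833 m/d
t = L/v_c = 273/0.03833 = 7123 d
   = 7123/365 = 19.5 yr

19.5 years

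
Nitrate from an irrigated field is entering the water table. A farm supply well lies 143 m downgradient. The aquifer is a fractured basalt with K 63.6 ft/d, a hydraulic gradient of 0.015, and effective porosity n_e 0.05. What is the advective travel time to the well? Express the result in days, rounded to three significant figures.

K = 63.6 ft/d × 0.3048 = 19.39 m/d
Darcy flux q = K·i = 19.39 × 0.015 = 0.2908 m/d
Average linear velocity = 0.2908 / 0.05 = 5.816 m/d
t = L / v = 143 / 5.816 = 24.59 d

24.6 days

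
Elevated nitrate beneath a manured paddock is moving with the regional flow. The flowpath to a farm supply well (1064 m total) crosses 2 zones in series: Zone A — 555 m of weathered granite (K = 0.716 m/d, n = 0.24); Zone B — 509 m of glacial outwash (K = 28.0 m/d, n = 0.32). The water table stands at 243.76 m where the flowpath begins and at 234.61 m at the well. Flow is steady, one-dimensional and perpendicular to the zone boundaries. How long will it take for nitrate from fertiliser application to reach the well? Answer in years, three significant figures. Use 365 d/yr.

Total head drop ΔH = 243.76 − 234.61 = 9.15 m
Continuity: the same q passes through each zone, so ΔH = q·Σ(L_j/K_j) — the zones act as resistances in series.
Σ(L/K) = 555/0.716 + 509/28.0 = 775.1 + 18.18 = 793.3 d
q = ΔH / Σ(L/K) = 9.15 / 793.3 = 0.01153 m/d (same in every zone)
Zone A: v = q/n = 0.01153/0.24 = 0.04806 m/d → t_A = 555/0.04806 = 11550 d
Zone B: v = q/n = 0.01153/0.32 = 0.03604 m/d → t_B = 509/0.03604 = 14120 d
Total t = 11550 + 14120 = 25670 d
   = 25670 / 365 = 70.3 yr

70.3 years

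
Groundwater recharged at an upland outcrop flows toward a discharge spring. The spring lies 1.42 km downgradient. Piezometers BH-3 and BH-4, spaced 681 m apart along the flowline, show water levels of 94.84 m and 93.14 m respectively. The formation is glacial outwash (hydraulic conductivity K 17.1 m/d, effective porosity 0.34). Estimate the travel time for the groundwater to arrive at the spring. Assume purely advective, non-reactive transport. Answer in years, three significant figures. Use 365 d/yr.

Hydraulic gradient i = (94.84 − 93.14) / 681 = 1.70 / 681 = 0.002496
Darcy flux q = K·i = 17.1 × 0.002496 = 0.04269 m/d
v = Ki/n = 17.1·0.002496/0.34 = 0.1256 m/d
L = 1.42 km = 1420 m
t = L / v = 1420 / 0.1256 = 11310 d
   = 11310 / 365 = 31.0 yr

31.0 years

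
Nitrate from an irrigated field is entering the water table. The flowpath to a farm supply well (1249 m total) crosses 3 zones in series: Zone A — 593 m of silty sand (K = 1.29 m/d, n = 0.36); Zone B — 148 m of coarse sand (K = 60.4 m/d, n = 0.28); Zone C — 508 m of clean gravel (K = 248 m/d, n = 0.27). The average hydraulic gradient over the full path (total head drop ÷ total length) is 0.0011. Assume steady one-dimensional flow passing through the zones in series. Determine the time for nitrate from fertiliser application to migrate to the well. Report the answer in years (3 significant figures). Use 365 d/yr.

363 years

For zones in series the flux q is common to all zones; the equivalent conductivity is the harmonic (thickness-weighted) mean, K_eq = L_total / Σ(L_j/K_j).
Σ(L/K) = 593/1.29 + 148/60.4 + 508/248 = 459.7 + 2.450 + 2.048 = 464.2 d
K_eq = L_total / Σ(L/K) = 1249 / 464.2 = 2.691 m/d
q = K_eq · i = 2.691 × 0.0011 = 0.002960 m/d (same in every zone)
Zone A: v = q/n = 0.002960/0.36 = 0.008222 m/d → t_A = 593/0.008222 = 72130 d
Zone B: v = q/n = 0.002960/0.28 = 0.01057 m/d → t_B = 148/0.01057 = 14000 d
Zone C: v = q/n = 0.002960/0.27 = 0.01096 m/d → t_C = 508/0.01096 = 46340 d
Total t = 72130 + 14000 + 46340 = 132500 d
   = 132500 / 365 = 363 yr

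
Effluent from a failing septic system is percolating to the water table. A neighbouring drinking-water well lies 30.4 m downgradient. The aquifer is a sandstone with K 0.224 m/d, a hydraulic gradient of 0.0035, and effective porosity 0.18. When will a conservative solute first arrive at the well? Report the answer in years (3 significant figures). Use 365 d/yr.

19.1 years

Darcy flux q = K·i = 0.224 × 0.0035 = 7.840e-4 m/d
Seepage velocity v = q / n = 7.840e-4 / 0.18 = 0.004356 m/d
t = L / v = 30.4 / 0.004356 = 6980 d
   = 6980 / 365 = 19.1 yr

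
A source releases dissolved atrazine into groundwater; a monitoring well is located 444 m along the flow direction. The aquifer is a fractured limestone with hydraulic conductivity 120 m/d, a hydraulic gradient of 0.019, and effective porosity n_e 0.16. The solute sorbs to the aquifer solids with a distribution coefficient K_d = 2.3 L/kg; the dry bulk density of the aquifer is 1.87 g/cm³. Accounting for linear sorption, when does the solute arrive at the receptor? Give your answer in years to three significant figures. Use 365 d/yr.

q = Ki = 120 × 0.019 = 2.280 m/d
Average linear velocity = 2.280 / 0.16 = 14.25 m/d
Retardation R = 1 + ρ_b·K_d/n = 1 + 1.87×2.3/0.16 = 27.88
Contaminant velocity v_c = v/R = 14.25/27.88 = 0.5111 m/d
t = L/v_c = 444/0.5111 = 868.7 d
   = 868.7/365 = 2.38 yr

2.38 years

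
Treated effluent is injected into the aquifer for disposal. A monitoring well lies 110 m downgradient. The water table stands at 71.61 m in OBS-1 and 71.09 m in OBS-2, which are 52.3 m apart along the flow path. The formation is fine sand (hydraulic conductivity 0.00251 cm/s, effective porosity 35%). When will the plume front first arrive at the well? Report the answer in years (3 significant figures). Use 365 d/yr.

Hydraulic gradient i = (71.61 − 71.09) / 52.3 = 0.52 / 52.3 = 0.009943
K = 0.00251 cm/s × 864 = 2.169 m/d
Darcy flux q = K·i = 2.169 × 0.009943 = 0.02156 m/d
Average linear velocity = 0.02156 / 0.35 = 0.06161 m/d
t = L / v = 110 / 0.06161 = 1786 d
   = 1786 / 365 = 4.89 yr

4.89 years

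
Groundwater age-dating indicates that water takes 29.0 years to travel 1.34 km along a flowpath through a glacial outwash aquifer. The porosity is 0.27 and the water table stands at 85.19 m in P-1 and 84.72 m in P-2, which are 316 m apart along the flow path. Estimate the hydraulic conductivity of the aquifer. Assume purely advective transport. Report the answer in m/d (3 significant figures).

23.0 m/d

Hydraulic gradient i = (85.19 − 84.72) / 316 = 0.47 / 316 = 0.001487
t = 29.0 years = 10590 d
L = 1.34 km = 1340 m
v = L / t = 1340 / 10590 = 0.1266 m/d
K = v · n / i = 0.1266 × 0.27 / 0.001487 = 23.0 m/d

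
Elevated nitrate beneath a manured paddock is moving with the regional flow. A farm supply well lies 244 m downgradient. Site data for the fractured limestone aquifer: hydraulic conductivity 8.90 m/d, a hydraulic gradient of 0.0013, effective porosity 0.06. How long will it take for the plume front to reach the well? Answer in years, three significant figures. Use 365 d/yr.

3.47 years

Specific discharge q = 8.90 × 0.0013 = 0.01157 m/d
v = Ki/n = 8.90·0.0013/0.06 = 0.1928 m/d
t = L / v = 244 / 0.1928 = 1265 d
   = 1265 / 365 = 3.47 yr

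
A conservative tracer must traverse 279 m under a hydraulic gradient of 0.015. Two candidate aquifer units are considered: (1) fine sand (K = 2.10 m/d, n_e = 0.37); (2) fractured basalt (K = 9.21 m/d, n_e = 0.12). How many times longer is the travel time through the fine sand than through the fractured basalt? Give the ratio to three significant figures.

Unit 1 (fine sand): v = 2.10×0.015/0.37 = 0.08514 m/d, t = 279/0.08514 = 3277 d
Unit 2 (fractured basalt): v = 9.21×0.015/0.12 = 1.151 m/d, t = 279/1.151 = 242.3 d
t(fine sand) / t(fractured basalt) = 3277/242.3 = 13.5

13.5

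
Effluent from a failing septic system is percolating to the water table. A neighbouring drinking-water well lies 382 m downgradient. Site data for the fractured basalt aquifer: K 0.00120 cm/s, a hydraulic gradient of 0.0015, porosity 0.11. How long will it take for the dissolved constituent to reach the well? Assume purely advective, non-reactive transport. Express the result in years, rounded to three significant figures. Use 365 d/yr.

74.0 years

K = 0.00120 cm/s × 864 = 1.037 m/d
Specific discharge q = 1.037 × 0.0015 = 0.001555 m/d
Average linear velocity = 0.001555 / 0.11 = 0.01414 m/d
t = L / v = 382 / 0.01414 = 27020 d
   = 27020 / 365 = 74.0 yr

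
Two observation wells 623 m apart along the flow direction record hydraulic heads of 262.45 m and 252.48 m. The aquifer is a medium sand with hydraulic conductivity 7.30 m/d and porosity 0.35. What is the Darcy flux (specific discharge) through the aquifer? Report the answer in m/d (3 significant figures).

Hydraulic gradient i = (262.45 − 252.48) / 623 = 9.97 / 623 = 0.01600
Specific discharge q = 7.30 × 0.01600 = 0.1168 m/d

0.117 m/d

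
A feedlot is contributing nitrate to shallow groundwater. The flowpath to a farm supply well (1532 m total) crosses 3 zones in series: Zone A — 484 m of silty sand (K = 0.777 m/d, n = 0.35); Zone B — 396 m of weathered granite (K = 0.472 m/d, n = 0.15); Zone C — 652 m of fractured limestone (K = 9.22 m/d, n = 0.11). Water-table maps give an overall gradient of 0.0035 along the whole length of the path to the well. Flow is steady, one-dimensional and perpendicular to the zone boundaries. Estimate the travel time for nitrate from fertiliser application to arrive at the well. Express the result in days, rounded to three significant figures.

Continuity: the same q passes through each zone, so ΔH = q·Σ(L_j/K_j) — the zones act as resistances in series.
Σ(L/K) = 484/0.777 + 396/0.472 + 652/9.22 = 622.9 + 839.0 + 70.72 = 1533 d
K_eq = L_total / Σ(L/K) = 1532 / 1533 = 0.9996 m/d
q = K_eq · i = 0.9996 × 0.0035 = 0.003499 m/d (same in every zone)
Zone A: v = q/n = 0.003499/0.35 = 0.009996 m/d → t_A = 484/0.009996 = 48420 d
Zone B: v = q/n = 0.003499/0.15 = 0.02332 m/d → t_B = 396/0.02332 = 16980 d
Zone C: v = q/n = 0.003499/0.11 = 0.03181 m/d → t_C = 652/0.03181 = 20500 d
Total t = 48420 + 16980 + 20500 = 85900 d

85900 days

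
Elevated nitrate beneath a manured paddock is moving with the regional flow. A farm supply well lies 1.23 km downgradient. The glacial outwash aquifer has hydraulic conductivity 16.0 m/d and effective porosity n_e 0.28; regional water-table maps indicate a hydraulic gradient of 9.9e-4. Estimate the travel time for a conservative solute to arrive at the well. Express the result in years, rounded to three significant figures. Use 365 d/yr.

Specific discharge q = 16.0 × 9.9e-4 = 0.01584 m/d
v_s = q/n_e = 0.01584/0.28 = 0.05657 m/d
L = 1.23 km = 1230 m
t = L / v = 1230 / 0.05657 = 21740 d
   = 21740 / 365 = 59.6 yr

59.6 years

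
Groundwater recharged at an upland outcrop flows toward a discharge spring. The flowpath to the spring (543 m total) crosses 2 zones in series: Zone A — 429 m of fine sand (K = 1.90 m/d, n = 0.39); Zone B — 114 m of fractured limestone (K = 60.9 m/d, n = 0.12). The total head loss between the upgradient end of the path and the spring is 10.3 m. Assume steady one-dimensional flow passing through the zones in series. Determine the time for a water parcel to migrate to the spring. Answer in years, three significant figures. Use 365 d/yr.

Continuity: the same q passes through each zone, so ΔH = q·Σ(L_j/K_j) — the zones act as resistances in series.
Σ(L/K) = 429/1.90 + 114/60.9 = 225.8 + 1.872 = 227.7 d
q = ΔH / Σ(L/K) = 10.3 / 227.7 = 0.04524 m/d (same in every zone)
Zone A: v = q/n = 0.04524/0.39 = 0.1160 m/d → t_A = 429/0.1160 = 3698 d
Zone B: v = q/n = 0.04524/0.12 = 0.3770 m/d → t_B = 114/0.3770 = 302.4 d
Total t = 3698 + 302.4 = 4000 d
   = 4000 / 365 = 11.0 yr

11.0 years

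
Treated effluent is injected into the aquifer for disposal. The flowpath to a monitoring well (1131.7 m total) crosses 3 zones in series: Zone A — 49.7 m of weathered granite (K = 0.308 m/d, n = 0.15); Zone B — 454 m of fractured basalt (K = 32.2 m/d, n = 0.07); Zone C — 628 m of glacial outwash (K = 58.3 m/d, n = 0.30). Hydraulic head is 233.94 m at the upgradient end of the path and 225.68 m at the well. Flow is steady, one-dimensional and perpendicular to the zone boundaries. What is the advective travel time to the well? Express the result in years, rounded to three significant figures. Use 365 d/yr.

14.1 years

Total head drop ΔH = 233.94 − 225.68 = 8.26 m
Steady 1-D flow in series ⇒ the Darcy flux q is identical in every zone and the zone head losses add (resistances L/K in series).
Σ(L/K) = 49.7/0.308 + 454/32.2 + 628/58.3 = 161.4 + 14.10 + 10.77 = 186.2 d
q = ΔH / Σ(L/K) = 8.26 / 186.2 = 0.04435 m/d (same in every zone)
Zone A: v = q/n = 0.04435/0.15 = 0.2957 m/d → t_A = 49.7/0.2957 = 168.1 d
Zone B: v = q/n = 0.04435/0.07 = 0.6336 m/d → t_B = 454/0.6336 = 716.5 d
Zone C: v = q/n = 0.04435/0.30 = 0.1478 m/d → t_C = 628/0.1478 = 4248 d
Total t = 168.1 + 716.5 + 4248 = 5132 d
   = 5132 / 365 = 14.1 yr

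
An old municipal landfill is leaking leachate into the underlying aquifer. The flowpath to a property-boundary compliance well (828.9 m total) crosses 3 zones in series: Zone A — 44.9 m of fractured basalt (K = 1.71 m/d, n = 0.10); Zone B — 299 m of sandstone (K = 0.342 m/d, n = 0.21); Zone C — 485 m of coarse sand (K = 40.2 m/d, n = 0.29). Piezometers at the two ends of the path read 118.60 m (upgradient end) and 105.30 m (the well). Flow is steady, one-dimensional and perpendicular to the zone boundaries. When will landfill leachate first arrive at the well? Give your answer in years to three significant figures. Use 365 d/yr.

Total head drop ΔH = 118.60 − 105.30 = 13.30 m
Steady 1-D flow in series ⇒ the Darcy flux q is identical in every zone and the zone head losses add (resistances L/K in series).
Σ(L/K) = 44.9/1.71 + 299/0.342 + 485/40.2 = 26.26 + 874.3 + 12.06 = 912.6 d
q = ΔH / Σ(L/K) = 13.30 / 912.6 = 0.01457 m/d (same in every zone)
Zone A: v = q/n = 0.01457/0.10 = 0.1457 m/d → t_A = 44.9/0.1457 = 308.1 d
Zone B: v = q/n = 0.01457/0.21 = 0.06940 m/d → t_B = 299/0.06940 = 4308 d
Zone C: v = q/n = 0.01457/0.29 = 0.05025 m/d → t_C = 485/0.05025 = 9651 d
Total t = 308.1 + 4308 + 9651 = 14270 d
   = 14270 / 365 = 39.1 yr

39.1 years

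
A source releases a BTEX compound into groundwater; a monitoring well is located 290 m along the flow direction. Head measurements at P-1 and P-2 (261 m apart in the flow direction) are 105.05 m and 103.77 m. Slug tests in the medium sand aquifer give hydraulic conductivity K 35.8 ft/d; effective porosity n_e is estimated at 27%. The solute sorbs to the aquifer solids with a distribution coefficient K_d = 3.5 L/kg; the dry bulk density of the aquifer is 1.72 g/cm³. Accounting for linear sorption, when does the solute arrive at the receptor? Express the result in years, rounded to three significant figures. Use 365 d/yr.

Hydraulic gradient i = (105.05 − 103.77) / 261 = 1.28 / 261 = 0.004904
K = 35.8 ft/d × 0.3048 = 10.91 m/d
Darcy flux q = K·i = 10.91 × 0.004904 = 0.05351 m/d
Seepage velocity v = q / n = 0.05351 / 0.27 = 0.1982 m/d
Retardation R = 1 + ρ_b·K_d/n = 1 + 1.72×3.5/0.27 = 23.30
Contaminant velocity v_c = v/R = 0.1982/23.30 = 0.008508 m/d
t = L/v_c = 290/0.008508 = 34090 d
   = 34090/365 = 93.4 yr

93.4 years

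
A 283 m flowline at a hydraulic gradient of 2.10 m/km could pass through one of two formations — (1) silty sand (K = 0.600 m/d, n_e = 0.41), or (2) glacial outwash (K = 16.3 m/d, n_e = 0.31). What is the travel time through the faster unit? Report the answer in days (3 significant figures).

2560 days

Unit 1 (silty sand): v = 0.600×0.0021/0.41 = 0.003073 m/d, t = 283/0.003073 = 92090 d
Unit 2 (glacial outwash): v = 16.3×0.0021/0.31 = 0.1104 m/d, t = 283/0.1104 = 2563 d
Faster unit: t = 2560 d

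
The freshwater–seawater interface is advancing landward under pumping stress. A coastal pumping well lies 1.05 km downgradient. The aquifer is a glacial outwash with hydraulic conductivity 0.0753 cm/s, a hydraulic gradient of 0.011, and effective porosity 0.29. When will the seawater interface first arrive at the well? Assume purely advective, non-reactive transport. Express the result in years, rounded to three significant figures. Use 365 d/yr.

K = 0.0753 cm/s × 864 = 65.06 m/d
q = Ki = 65.06 × 0.011 = 0.7157 m/d
v_s = q/n_e = 0.7157/0.29 = 2.468 m/d
L = 1.05 km = 1050 m
t = L / v = 1050 / 2.468 = 425.5 d
   = 425.5 / 365 = 1.17 yr

1.17 years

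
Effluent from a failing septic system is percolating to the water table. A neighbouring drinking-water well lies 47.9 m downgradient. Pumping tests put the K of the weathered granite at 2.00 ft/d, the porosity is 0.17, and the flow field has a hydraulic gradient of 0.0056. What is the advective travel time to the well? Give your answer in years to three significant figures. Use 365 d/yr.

K = 2.00 ft/d × 0.3048 = 0.6096 m/d
q = Ki = 0.6096 × 0.0056 = 0.003414 m/d
Average linear velocity = 0.003414 / 0.17 = 0.02008 m/d
t = L / v = 47.9 / 0.02008 = 2385 d
   = 2385 / 365 = 6.54 yr

6.54 years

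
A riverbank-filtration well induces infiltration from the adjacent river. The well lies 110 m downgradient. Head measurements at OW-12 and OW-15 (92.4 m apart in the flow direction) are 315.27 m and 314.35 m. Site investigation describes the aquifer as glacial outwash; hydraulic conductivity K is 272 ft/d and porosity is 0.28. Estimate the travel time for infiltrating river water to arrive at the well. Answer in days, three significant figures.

Hydraulic gradient i = (315.27 − 314.35) / 92.4 = 0.92 / 92.4 = 0.009957
K = 272 ft/d × 0.3048 = 82.91 m/d
Darcy flux q = K·i = 82.91 × 0.009957 = 0.8255 m/d
v = Ki/n = 82.91·0.009957/0.28 = 2.948 m/d
t = L / v = 110 / 2.948 = 37.31 d

37.3 days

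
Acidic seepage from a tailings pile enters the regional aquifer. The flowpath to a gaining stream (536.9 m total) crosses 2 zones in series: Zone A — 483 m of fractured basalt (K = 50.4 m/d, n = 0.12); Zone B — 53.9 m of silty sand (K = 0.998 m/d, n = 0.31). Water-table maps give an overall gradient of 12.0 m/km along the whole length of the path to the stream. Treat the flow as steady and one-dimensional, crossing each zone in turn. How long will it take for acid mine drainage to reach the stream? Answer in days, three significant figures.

Steady 1-D flow in series ⇒ the Darcy flux q is identical in every zone and the zone head losses add (resistances L/K in series).
Σ(L/K) = 483/50.4 + 53.9/0.998 = 9.583 + 54.01 = 63.59 d
K_eq = L_total / Σ(L/K) = 536.9 / 63.59 = 8.443 m/d
q = K_eq · i = 8.443 × 0.012 = 0.1013 m/d (same in every zone)
Zone A: v = q/n = 0.1013/0.12 = 0.8443 m/d → t_A = 483/0.8443 = 572.1 d
Zone B: v = q/n = 0.1013/0.31 = 0.3268 m/d → t_B = 53.9/0.3268 = 164.9 d
Total t = 572.1 + 164.9 = 737.0 d

737 days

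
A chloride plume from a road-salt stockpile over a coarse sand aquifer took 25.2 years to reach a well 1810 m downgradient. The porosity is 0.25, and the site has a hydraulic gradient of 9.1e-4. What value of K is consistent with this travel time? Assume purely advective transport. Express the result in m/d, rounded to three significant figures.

54.1 m/d

t = 25.2 years = 9198 d
v = L / t = 1810 / 9198 = 0.1968 m/d
K = v · n / i = 0.1968 × 0.25 / 9.1e-4 = 54.1 m/d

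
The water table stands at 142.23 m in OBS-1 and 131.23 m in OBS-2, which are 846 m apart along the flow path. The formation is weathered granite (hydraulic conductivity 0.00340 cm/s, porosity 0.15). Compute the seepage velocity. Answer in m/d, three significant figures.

Hydraulic gradient i = (142.23 − 131.23) / 846 = 11.00 / 846 = 0.01300
K = 0.00340 cm/s × 864 = 2.938 m/d
Darcy flux q = K·i = 2.938 × 0.01300 = 0.03820 m/d
v = Ki/n = 2.938·0.01300/0.15 = 0.2546 m/d

0.255 m/d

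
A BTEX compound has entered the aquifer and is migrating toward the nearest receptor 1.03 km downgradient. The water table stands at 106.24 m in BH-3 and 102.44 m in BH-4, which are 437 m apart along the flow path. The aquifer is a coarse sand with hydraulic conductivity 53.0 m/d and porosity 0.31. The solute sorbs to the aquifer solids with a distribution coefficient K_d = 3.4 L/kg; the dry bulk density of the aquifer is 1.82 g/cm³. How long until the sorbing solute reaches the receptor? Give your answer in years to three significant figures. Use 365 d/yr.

39.8 years

Hydraulic gradient i = (106.24 − 102.44) / 437 = 3.80 / 437 = 0.008696
q = Ki = 53.0 × 0.008696 = 0.4609 m/d
Average linear velocity = 0.4609 / 0.31 = 1.487 m/d
Retardation R = 1 + ρ_b·K_d/n = 1 + 1.82×3.4/0.31 = 20.96
Contaminant velocity v_c = v/R = 1.487/20.96 = 0.07092 m/d
L = 1.03 km = 1030 m
t = L/v_c = 1030/0.07092 = 14520 d
   = 14520/365 = 39.8 yr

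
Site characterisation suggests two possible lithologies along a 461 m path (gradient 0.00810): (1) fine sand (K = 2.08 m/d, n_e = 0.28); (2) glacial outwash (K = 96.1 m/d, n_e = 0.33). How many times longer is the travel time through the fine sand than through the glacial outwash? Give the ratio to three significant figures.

39.2

Unit 1 (fine sand): v = 2.08×0.0081/0.28 = 0.06017 m/d, t = 461/0.06017 = 7661 d
Unit 2 (glacial outwash): v = 96.1×0.0081/0.33 = 2.359 m/d, t = 461/2.359 = 195.4 d
t(fine sand) / t(glacial outwash) = 7661/195.4 = 39.2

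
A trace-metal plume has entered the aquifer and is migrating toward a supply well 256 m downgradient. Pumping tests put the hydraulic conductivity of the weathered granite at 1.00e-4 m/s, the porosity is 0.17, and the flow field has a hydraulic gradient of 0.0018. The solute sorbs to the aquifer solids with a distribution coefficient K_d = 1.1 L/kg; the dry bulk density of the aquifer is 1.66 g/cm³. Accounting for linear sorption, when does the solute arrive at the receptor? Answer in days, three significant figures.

32900 days

K = 1.00e-4 m/s × 86400 s/d = 8.640 m/d
Darcy flux q = K·i = 8.640 × 0.0018 = 0.01555 m/d
Seepage velocity v = q / n = 0.01555 / 0.17 = 0.09148 m/d
Retardation R = 1 + ρ_b·K_d/n = 1 + 1.66×1.1/0.17 = 11.74
Contaminant velocity v_c = v/R = 0.09148/11.74 = 0.007792 m/d
t = L/v_c = 256/0.007792 = 32860 d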